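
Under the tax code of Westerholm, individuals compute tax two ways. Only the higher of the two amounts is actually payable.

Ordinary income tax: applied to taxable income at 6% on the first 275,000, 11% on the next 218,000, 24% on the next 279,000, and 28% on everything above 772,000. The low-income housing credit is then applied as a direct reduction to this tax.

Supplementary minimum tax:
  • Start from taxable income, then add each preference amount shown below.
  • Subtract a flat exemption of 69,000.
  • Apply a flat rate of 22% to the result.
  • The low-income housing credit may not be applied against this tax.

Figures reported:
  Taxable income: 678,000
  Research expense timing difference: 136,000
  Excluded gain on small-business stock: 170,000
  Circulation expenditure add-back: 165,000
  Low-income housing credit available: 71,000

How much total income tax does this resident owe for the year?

Supplementary minimum tax:
  Adjusted income: 678,000 + 136,000 + 170,000 + 165,000 = 1,149,000
  Less exemption 69,000 → base 1,080,000
  1,080,000 × 22% = 237,600

Ordinary income tax:
  275,000 × 6% = 16,500
  218,000 × 11% = 23,980
  185,000 × 24% = 44,400
  → 84,880
  Less low-income housing credit 71,000 → 13,880

237,600 > 13,880, so the supplementary minimum tax is the binding amount.

237,600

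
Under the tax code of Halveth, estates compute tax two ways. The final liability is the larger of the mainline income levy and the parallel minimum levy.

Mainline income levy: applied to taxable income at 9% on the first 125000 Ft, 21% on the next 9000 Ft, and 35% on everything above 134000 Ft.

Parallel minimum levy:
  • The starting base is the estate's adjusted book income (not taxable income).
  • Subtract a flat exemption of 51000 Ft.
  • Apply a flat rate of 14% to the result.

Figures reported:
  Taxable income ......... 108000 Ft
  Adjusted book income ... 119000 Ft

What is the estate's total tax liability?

Mainline income levy:
  108000 Ft × 9% = 9720 Ft

Parallel minimum levy:
  Base (adjusted book income): 119000 Ft
  Less exemption 51000 Ft → base 68000 Ft
  68000 Ft × 14% = 9520 Ft

9720 Ft > 9520 Ft, so the mainline income levy governs.

9720 Ft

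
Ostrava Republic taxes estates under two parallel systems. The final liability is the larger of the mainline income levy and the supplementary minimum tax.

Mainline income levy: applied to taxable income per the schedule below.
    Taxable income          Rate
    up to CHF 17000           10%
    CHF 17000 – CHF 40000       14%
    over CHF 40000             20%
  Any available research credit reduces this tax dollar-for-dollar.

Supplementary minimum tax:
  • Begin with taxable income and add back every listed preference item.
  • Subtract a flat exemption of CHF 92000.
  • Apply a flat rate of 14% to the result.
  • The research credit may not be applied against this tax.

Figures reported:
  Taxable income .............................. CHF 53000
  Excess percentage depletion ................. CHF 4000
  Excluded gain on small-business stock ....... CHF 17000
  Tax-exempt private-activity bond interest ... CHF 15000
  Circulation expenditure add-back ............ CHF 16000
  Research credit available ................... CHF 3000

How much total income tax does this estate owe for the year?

Supplementary minimum tax:
  Adjusted income: CHF 53000 + CHF 4000 + CHF 17000 + CHF 15000 + CHF 16000 = CHF 105000
  Less exemption CHF 92000 → base CHF 13000
  CHF 13000 × 14% = CHF 1820

Mainline income levy:
  CHF 17000 × 10% = CHF 1700
  CHF 23000 × 14% = CHF 3220
  CHF 13000 × 20% = CHF 2600
  → CHF 7520
  Less research credit CHF 3000 → CHF 4520

CHF 4520 > CHF 1820, so the mainline income levy governs.

CHF 4520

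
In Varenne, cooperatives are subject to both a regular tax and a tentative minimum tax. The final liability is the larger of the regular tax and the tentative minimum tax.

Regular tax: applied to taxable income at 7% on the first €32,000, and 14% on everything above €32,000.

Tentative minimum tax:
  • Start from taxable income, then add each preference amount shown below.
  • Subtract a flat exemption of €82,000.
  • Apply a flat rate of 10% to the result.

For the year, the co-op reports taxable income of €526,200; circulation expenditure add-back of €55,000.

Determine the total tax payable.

€71,428

Regular tax:
  €32,000 × 7% = €2,240
  €494,200 × 14% = €69,188
  → €71,428

Tentative minimum tax:
  Adjusted income: €526,200 + €55,000 = €581,200
  Less exemption €82,000 → base €499,200
  €499,200 × 10% = €49,920

€71,428 > €49,920, so the regular tax governs.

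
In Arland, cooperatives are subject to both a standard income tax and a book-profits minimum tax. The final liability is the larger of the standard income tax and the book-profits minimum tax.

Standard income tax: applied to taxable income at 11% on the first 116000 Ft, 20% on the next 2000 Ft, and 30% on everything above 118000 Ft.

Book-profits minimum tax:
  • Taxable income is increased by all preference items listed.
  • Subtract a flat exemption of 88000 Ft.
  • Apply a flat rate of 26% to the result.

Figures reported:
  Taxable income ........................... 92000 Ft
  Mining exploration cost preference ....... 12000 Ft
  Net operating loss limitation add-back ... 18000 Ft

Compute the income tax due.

Standard income tax:
  92000 Ft × 11% = 10120 Ft

Book-profits minimum tax:
  Adjusted income: 92000 Ft + 12000 Ft + 18000 Ft = 122000 Ft
  Less exemption 88000 Ft → base 34000 Ft
  34000 Ft × 26% = 8840 Ft

10120 Ft > 8840 Ft, so the standard income tax governs.

10120 Ft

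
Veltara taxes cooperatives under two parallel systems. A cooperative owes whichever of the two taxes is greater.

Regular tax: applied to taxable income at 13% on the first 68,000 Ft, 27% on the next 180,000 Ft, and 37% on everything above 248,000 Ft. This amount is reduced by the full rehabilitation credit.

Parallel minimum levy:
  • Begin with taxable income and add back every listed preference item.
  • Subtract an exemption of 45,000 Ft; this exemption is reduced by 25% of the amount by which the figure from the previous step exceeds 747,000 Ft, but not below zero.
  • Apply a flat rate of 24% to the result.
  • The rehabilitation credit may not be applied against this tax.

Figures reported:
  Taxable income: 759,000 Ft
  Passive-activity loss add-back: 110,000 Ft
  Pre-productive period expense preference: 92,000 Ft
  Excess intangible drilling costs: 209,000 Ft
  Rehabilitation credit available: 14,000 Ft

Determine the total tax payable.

280,800 Ft

Parallel minimum levy:
  Adjusted income: 759,000 Ft + 110,000 Ft + 92,000 Ft + 209,000 Ft = 1,170,000 Ft
  Exemption: 25% × (1,170,000 Ft − 747,000 Ft) = 105,750 Ft ≥ 45,000 Ft, so the exemption is fully phased out
  Base: 1,170,000 Ft − 0 Ft = 1,170,000 Ft
  1,170,000 Ft × 24% = 280,800 Ft

Regular tax:
  68,000 Ft × 13% = 8,840 Ft
  180,000 Ft × 27% = 48,600 Ft
  511,000 Ft × 37% = 189,070 Ft
  → 246,510 Ft
  Less rehabilitation credit 14,000 Ft → 232,510 Ft

280,800 Ft > 232,510 Ft, so the parallel minimum levy is the binding amount.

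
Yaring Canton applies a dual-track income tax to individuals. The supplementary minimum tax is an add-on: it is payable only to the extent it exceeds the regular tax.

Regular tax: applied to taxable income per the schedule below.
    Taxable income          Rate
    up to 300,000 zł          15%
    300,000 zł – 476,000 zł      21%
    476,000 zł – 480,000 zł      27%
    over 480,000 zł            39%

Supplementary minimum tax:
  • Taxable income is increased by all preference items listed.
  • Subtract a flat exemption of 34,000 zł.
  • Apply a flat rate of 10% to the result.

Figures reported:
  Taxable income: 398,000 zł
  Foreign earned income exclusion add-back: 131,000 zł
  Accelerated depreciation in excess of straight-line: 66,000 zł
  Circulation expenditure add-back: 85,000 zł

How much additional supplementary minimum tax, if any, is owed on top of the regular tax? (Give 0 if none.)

0 zł

Regular tax:
  300,000 zł × 15% = 45,000 zł
  98,000 zł × 21% = 20,580 zł
  → 65,580 zł

Supplementary minimum tax:
  Adjusted income: 398,000 zł + 131,000 zł + 66,000 zł + 85,000 zł = 680,000 zł
  Less exemption 34,000 zł → base 646,000 zł
  646,000 zł × 10% = 64,600 zł

64,600 zł ≤ 65,580 zł, so no add-on is due.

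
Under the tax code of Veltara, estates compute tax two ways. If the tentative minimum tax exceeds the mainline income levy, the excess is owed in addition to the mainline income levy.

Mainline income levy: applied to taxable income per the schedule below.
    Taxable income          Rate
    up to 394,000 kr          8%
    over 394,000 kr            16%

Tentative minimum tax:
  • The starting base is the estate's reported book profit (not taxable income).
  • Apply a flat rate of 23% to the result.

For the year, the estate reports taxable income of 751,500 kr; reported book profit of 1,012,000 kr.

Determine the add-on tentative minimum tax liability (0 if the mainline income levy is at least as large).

144,040 kr

Mainline income levy:
  394,000 kr × 8% = 31,520 kr
  357,500 kr × 16% = 57,200 kr
  → 88,720 kr

Tentative minimum tax:
  Base (reported book profit): 1,012,000 kr
  1,012,000 kr × 23% = 232,760 kr

Excess of tentative minimum tax over mainline income levy: 232,760 kr − 88,720 kr = 144,040 kr.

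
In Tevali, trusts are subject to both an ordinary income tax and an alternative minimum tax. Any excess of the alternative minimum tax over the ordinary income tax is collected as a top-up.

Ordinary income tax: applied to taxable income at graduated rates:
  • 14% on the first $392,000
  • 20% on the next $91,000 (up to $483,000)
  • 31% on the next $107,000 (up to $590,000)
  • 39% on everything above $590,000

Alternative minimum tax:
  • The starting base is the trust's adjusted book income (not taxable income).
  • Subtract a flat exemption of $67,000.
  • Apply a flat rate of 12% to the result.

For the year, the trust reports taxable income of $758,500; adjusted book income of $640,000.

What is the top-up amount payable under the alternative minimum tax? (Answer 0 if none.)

$0

Alternative minimum tax:
  Base (adjusted book income): $640,000
  Less exemption $67,000 → base $573,000
  $573,000 × 12% = $68,760

Ordinary income tax:
  $392,000 × 14% = $54,880
  $91,000 × 20% = $18,200
  $107,000 × 31% = $33,170
  $168,500 × 39% = $65,715
  → $171,965

$68,760 ≤ $171,965, so no add-on is due.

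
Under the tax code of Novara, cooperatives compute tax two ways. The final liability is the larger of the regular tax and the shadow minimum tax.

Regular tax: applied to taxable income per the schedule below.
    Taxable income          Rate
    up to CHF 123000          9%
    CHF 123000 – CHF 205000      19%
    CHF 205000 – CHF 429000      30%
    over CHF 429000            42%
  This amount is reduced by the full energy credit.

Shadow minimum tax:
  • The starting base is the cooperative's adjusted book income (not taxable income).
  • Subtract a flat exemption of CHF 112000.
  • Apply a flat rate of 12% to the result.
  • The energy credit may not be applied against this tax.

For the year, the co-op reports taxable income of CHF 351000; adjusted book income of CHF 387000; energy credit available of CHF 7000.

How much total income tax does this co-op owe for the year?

CHF 63450

Shadow minimum tax:
  Base (adjusted book income): CHF 387000
  Less exemption CHF 112000 → base CHF 275000
  CHF 275000 × 12% = CHF 33000

Regular tax:
  CHF 123000 × 9% = CHF 11070
  CHF 82000 × 19% = CHF 15580
  CHF 146000 × 30% = CHF 43800
  → CHF 70450
  Less energy credit CHF 7000 → CHF 63450

CHF 63450 > CHF 33000, so the regular tax governs.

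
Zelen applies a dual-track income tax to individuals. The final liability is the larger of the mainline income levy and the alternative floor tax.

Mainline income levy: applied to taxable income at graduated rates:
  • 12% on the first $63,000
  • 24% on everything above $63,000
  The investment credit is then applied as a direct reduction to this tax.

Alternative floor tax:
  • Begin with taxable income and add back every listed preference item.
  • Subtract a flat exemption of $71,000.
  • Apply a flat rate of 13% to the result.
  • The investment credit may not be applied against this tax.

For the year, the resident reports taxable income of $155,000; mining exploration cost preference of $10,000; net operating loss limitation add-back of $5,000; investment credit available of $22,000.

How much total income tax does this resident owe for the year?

Mainline income levy:
  $63,000 × 12% = $7,560
  $92,000 × 24% = $22,080
  → $29,640
  Less investment credit $22,000 → $7,640

Alternative floor tax:
  Adjusted income: $155,000 + $10,000 + $5,000 = $170,000
  Less exemption $71,000 → base $99,000
  $99,000 × 13% = $12,870

$12,870 > $7,640, so the alternative floor tax is the binding amount.

$12,870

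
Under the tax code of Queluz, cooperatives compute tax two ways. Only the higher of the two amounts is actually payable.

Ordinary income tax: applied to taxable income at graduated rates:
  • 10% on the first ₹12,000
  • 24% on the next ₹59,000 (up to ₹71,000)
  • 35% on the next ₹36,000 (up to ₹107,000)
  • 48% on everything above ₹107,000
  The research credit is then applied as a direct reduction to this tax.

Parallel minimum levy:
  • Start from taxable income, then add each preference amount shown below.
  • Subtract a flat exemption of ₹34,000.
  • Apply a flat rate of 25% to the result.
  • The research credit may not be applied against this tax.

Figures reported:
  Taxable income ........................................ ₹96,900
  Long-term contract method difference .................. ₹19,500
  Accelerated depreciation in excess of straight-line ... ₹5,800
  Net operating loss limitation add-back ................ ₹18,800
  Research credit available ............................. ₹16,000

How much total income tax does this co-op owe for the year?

₹26,750

Ordinary income tax:
  ₹12,000 × 10% = ₹1,200
  ₹59,000 × 24% = ₹14,160
  ₹25,900 × 35% = ₹9,065
  → ₹24,425
  Less research credit ₹16,000 → ₹8,425

Parallel minimum levy:
  Adjusted income: ₹96,900 + ₹19,500 + ₹5,800 + ₹18,800 = ₹141,000
  Less exemption ₹34,000 → base ₹107,000
  ₹107,000 × 25% = ₹26,750

₹26,750 > ₹8,425, so the parallel minimum levy is the binding amount.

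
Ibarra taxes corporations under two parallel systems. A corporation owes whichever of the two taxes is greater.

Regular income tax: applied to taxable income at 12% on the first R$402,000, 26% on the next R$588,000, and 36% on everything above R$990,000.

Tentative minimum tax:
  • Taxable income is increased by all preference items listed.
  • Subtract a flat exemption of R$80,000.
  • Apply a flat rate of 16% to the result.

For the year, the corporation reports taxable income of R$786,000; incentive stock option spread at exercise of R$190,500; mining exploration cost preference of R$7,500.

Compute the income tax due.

R$148,080

Tentative minimum tax:
  Adjusted income: R$786,000 + R$190,500 + R$7,500 = R$984,000
  Less exemption R$80,000 → base R$904,000
  R$904,000 × 16% = R$144,640

Regular income tax:
  R$402,000 × 12% = R$48,240
  R$384,000 × 26% = R$99,840
  → R$148,080

R$148,080 > R$144,640, so the regular income tax governs.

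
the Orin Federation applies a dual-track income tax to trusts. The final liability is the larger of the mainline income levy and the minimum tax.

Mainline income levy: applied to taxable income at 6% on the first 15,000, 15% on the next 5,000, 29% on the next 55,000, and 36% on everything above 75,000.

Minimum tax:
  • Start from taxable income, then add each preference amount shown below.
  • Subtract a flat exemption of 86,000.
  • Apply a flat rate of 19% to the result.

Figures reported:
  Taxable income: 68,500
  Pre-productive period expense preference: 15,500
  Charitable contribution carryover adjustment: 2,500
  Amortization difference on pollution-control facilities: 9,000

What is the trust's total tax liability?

Minimum tax:
  Adjusted income: 68,500 + 15,500 + 2,500 + 9,000 = 95,500
  Less exemption 86,000 → base 9,500
  9,500 × 19% = 1,805

Mainline income levy:
  15,000 × 6% = 900
  5,000 × 15% = 750
  48,500 × 29% = 14,065
  → 15,715

15,715 > 1,805, so the mainline income levy governs.

15,715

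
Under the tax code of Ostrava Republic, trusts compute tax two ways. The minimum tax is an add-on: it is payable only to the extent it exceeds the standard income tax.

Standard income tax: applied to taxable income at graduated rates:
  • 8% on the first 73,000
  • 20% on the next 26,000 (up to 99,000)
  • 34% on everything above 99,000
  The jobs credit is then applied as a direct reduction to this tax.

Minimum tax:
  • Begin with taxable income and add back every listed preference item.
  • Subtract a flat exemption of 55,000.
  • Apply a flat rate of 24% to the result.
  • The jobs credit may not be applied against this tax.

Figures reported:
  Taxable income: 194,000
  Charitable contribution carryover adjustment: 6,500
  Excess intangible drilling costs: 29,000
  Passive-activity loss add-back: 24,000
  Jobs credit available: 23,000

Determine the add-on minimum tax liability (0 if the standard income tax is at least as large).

27,300

Standard income tax:
  73,000 × 8% = 5,840
  26,000 × 20% = 5,200
  95,000 × 34% = 32,300
  → 43,340
  Less jobs credit 23,000 → 20,340

Minimum tax:
  Adjusted income: 194,000 + 6,500 + 29,000 + 24,000 = 253,500
  Less exemption 55,000 → base 198,500
  198,500 × 24% = 47,640

Excess of minimum tax over standard income tax: 47,640 − 20,340 = 27,300.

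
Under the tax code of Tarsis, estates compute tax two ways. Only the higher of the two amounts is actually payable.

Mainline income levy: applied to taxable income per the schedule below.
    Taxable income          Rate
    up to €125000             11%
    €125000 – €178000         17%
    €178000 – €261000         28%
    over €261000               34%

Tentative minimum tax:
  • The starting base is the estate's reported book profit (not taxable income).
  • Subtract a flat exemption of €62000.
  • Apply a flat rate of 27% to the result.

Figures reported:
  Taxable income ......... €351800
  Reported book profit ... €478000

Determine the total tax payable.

€112320

Tentative minimum tax:
  Base (reported book profit): €478000
  Less exemption €62000 → base €416000
  €416000 × 27% = €112320

Mainline income levy:
  €125000 × 11% = €13750
  €53000 × 17% = €9010
  €83000 × 28% = €23240
  €90800 × 34% = €30872
  → €76872

€112320 > €76872, so the tentative minimum tax is the binding amount.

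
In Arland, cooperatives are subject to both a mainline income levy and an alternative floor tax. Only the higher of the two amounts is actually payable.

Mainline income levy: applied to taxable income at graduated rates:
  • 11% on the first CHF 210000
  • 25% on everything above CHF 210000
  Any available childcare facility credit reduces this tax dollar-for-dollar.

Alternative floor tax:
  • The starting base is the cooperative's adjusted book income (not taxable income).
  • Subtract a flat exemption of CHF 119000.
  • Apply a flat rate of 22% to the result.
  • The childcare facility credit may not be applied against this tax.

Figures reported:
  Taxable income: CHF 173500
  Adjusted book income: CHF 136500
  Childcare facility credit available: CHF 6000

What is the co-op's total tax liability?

CHF 13085

Alternative floor tax:
  Base (adjusted book income): CHF 136500
  Less exemption CHF 119000 → base CHF 17500
  CHF 17500 × 22% = CHF 3850

Mainline income levy:
  CHF 173500 × 11% = CHF 19085
  Less childcare facility credit CHF 6000 → CHF 13085

CHF 13085 > CHF 3850, so the mainline income levy governs.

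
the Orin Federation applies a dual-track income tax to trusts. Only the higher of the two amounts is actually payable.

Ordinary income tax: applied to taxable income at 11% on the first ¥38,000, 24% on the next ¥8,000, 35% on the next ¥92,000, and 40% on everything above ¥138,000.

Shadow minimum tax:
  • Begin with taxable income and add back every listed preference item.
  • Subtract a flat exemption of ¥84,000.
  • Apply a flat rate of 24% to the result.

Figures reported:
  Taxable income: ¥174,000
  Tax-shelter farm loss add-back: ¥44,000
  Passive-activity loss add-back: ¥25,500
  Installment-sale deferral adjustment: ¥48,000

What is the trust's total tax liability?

¥52,700

Shadow minimum tax:
  Adjusted income: ¥174,000 + ¥44,000 + ¥25,500 + ¥48,000 = ¥291,500
  Less exemption ¥84,000 → base ¥207,500
  ¥207,500 × 24% = ¥49,800

Ordinary income tax:
  ¥38,000 × 11% = ¥4,180
  ¥8,000 × 24% = ¥1,920
  ¥92,000 × 35% = ¥32,200
  ¥36,000 × 40% = ¥14,400
  → ¥52,700

¥52,700 > ¥49,800, so the ordinary income tax governs.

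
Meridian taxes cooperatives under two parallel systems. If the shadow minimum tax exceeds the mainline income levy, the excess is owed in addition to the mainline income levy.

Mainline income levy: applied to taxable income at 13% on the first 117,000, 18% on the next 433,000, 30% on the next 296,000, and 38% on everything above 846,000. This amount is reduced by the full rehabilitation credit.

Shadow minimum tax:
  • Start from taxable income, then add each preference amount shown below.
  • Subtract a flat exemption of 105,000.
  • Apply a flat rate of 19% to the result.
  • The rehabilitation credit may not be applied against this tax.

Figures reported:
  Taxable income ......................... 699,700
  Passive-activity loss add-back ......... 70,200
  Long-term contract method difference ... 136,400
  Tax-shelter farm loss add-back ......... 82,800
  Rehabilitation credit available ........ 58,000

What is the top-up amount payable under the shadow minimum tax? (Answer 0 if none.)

87,919

Shadow minimum tax:
  Adjusted income: 699,700 + 70,200 + 136,400 + 82,800 = 989,100
  Less exemption 105,000 → base 884,100
  884,100 × 19% = 167,979

Mainline income levy:
  117,000 × 13% = 15,210
  433,000 × 18% = 77,940
  149,700 × 30% = 44,910
  → 138,060
  Less rehabilitation credit 58,000 → 80,060

Excess of shadow minimum tax over mainline income levy: 167,979 − 80,060 = 87,919.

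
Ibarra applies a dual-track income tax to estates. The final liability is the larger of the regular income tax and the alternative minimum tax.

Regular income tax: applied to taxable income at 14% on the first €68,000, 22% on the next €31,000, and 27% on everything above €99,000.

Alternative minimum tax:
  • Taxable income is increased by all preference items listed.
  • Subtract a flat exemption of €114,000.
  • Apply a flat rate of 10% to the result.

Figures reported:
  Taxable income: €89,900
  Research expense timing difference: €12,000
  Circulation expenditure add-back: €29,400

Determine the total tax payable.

Alternative minimum tax:
  Adjusted income: €89,900 + €12,000 + €29,400 = €131,300
  Less exemption €114,000 → base €17,300
  €17,300 × 10% = €1,730

Regular income tax:
  €68,000 × 14% = €9,520
  €21,900 × 22% = €4,818
  → €14,338

€14,338 > €1,730, so the regular income tax governs.

€14,338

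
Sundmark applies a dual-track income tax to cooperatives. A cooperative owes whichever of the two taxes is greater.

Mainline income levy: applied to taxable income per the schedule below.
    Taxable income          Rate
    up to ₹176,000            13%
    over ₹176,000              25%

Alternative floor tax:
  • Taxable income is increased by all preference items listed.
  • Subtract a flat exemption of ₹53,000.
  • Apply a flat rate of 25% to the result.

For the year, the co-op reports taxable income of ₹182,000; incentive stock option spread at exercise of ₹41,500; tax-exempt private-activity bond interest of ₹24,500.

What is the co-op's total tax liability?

Mainline income levy:
  ₹176,000 × 13% = ₹22,880
  ₹6,000 × 25% = ₹1,500
  → ₹24,380

Alternative floor tax:
  Adjusted income: ₹182,000 + ₹41,500 + ₹24,500 = ₹248,000
  Less exemption ₹53,000 → base ₹195,000
  ₹195,000 × 25% = ₹48,750

₹48,750 > ₹24,380, so the alternative floor tax is the binding amount.

₹48,750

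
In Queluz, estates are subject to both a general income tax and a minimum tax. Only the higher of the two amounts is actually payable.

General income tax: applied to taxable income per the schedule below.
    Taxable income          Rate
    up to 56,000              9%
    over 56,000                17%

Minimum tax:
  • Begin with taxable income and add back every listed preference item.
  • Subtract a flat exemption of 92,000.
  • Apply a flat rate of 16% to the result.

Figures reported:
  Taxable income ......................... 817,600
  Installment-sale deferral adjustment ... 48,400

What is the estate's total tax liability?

Minimum tax:
  Adjusted income: 817,600 + 48,400 = 866,000
  Less exemption 92,000 → base 774,000
  774,000 × 16% = 123,840

General income tax:
  56,000 × 9% = 5,040
  761,600 × 17% = 129,472
  → 134,512

134,512 > 123,840, so the general income tax governs.

134,512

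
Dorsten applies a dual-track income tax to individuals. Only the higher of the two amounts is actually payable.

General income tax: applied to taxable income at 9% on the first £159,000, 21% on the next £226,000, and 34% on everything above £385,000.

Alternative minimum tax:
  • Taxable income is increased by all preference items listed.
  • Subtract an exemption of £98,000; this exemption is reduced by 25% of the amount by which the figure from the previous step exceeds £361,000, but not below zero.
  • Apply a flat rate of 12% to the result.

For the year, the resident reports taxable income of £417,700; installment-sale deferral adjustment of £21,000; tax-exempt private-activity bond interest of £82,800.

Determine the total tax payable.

Alternative minimum tax:
  Adjusted income: £417,700 + £21,000 + £82,800 = £521,500
  Exemption: £98,000 − 25% × (£521,500 − £361,000) = £98,000 − £40,125 = £57,875
  Base: £521,500 − £57,875 = £463,625
  £463,625 × 12% = £55,635

General income tax:
  £159,000 × 9% = £14,310
  £226,000 × 21% = £47,460
  £32,700 × 34% = £11,118
  → £72,888

£72,888 > £55,635, so the general income tax governs.

£72,888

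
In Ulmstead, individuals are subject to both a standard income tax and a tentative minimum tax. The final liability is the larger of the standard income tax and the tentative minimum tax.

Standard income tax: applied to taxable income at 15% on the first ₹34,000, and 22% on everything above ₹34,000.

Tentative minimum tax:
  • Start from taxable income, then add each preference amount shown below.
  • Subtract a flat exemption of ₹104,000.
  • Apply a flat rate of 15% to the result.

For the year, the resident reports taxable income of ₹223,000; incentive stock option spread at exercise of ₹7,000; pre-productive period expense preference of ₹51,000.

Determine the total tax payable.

₹46,680

Tentative minimum tax:
  Adjusted income: ₹223,000 + ₹7,000 + ₹51,000 = ₹281,000
  Less exemption ₹104,000 → base ₹177,000
  ₹177,000 × 15% = ₹26,550

Standard income tax:
  ₹34,000 × 15% = ₹5,100
  ₹189,000 × 22% = ₹41,580
  → ₹46,680

₹46,680 > ₹26,550, so the standard income tax governs.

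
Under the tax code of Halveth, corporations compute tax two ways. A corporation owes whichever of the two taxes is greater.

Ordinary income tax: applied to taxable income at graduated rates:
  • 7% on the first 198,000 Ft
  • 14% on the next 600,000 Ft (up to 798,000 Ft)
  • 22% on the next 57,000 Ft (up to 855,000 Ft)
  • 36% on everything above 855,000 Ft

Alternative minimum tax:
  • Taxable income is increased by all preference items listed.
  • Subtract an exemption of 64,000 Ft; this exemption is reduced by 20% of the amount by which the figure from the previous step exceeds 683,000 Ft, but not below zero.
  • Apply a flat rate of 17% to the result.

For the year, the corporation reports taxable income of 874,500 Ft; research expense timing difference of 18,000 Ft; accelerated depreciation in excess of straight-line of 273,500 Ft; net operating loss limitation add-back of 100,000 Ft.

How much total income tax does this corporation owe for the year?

215,220 Ft

Ordinary income tax:
  198,000 Ft × 7% = 13,860 Ft
  600,000 Ft × 14% = 84,000 Ft
  57,000 Ft × 22% = 12,540 Ft
  19,500 Ft × 36% = 7,020 Ft
  → 117,420 Ft

Alternative minimum tax:
  Adjusted income: 874,500 Ft + 18,000 Ft + 273,500 Ft + 100,000 Ft = 1,266,000 Ft
  Exemption: 20% × (1,266,000 Ft − 683,000 Ft) = 116,600 Ft ≥ 64,000 Ft, so the exemption is fully phased out
  Base: 1,266,000 Ft − 0 Ft = 1,266,000 Ft
  1,266,000 Ft × 17% = 215,220 Ft

215,220 Ft > 117,420 Ft, so the alternative minimum tax is the binding amount.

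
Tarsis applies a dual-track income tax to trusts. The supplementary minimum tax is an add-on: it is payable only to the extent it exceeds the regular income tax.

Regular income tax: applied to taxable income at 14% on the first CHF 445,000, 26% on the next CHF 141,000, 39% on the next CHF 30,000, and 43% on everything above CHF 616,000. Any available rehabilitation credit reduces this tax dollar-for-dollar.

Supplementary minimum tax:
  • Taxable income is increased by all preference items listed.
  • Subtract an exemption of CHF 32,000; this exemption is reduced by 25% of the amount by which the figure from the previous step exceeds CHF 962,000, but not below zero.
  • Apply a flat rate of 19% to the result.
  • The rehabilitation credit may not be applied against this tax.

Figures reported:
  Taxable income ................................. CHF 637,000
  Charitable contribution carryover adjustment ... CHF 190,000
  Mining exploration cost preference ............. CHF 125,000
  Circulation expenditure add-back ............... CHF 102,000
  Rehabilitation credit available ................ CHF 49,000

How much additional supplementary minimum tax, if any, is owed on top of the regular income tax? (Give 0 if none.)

CHF 127,860

Supplementary minimum tax:
  Adjusted income: CHF 637,000 + CHF 190,000 + CHF 125,000 + CHF 102,000 = CHF 1,054,000
  Exemption: CHF 32,000 − 25% × (CHF 1,054,000 − CHF 962,000) = CHF 32,000 − CHF 23,000 = CHF 9,000
  Base: CHF 1,054,000 − CHF 9,000 = CHF 1,045,000
  CHF 1,045,000 × 19% = CHF 198,550

Regular income tax:
  CHF 445,000 × 14% = CHF 62,300
  CHF 141,000 × 26% = CHF 36,660
  CHF 30,000 × 39% = CHF 11,700
  CHF 21,000 × 43% = CHF 9,030
  → CHF 119,690
  Less rehabilitation credit CHF 49,000 → CHF 70,690

Excess of supplementary minimum tax over regular income tax: CHF 198,550 − CHF 70,690 = CHF 127,860.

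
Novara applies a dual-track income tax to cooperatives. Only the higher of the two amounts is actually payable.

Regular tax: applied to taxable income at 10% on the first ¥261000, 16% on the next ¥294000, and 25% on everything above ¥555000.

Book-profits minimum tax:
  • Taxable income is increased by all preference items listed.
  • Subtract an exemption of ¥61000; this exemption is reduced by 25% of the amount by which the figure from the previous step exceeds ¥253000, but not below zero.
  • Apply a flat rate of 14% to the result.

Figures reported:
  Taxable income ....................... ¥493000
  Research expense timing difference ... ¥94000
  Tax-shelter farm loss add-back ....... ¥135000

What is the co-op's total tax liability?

¥101080

Book-profits minimum tax:
  Adjusted income: ¥493000 + ¥94000 + ¥135000 = ¥722000
  Exemption: 25% × (¥722000 − ¥253000) = ¥117250 ≥ ¥61000, so the exemption is fully phased out
  Base: ¥722000 − ¥0 = ¥722000
  ¥722000 × 14% = ¥101080

Regular tax:
  ¥261000 × 10% = ¥26100
  ¥232000 × 16% = ¥37120
  → ¥63220

¥101080 > ¥63220, so the book-profits minimum tax is the binding amount.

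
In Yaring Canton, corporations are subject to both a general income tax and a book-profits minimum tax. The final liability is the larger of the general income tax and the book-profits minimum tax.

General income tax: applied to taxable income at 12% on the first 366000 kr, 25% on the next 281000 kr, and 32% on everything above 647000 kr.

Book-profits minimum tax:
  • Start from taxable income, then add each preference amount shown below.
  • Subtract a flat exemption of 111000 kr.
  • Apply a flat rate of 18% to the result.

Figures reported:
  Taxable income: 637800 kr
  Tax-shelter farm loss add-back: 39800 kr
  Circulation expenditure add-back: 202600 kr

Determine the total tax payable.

138456 kr

Book-profits minimum tax:
  Adjusted income: 637800 kr + 39800 kr + 202600 kr = 880200 kr
  Less exemption 111000 kr → base 769200 kr
  769200 kr × 18% = 138456 kr

General income tax:
  366000 kr × 12% = 43920 kr
  271800 kr × 25% = 67950 kr
  → 111870 kr

138456 kr > 111870 kr, so the book-profits minimum tax is the binding amount.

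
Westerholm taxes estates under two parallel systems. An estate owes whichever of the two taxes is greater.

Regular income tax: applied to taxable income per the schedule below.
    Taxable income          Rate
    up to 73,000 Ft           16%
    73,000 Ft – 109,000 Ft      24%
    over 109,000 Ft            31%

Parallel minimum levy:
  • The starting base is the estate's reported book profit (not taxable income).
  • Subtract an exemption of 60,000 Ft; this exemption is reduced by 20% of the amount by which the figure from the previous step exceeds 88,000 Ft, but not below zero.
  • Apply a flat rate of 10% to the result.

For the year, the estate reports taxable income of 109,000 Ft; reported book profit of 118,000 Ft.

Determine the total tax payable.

Regular income tax:
  73,000 Ft × 16% = 11,680 Ft
  36,000 Ft × 24% = 8,640 Ft
  → 20,320 Ft

Parallel minimum levy:
  Base (reported book profit): 118,000 Ft
  Exemption: 60,000 Ft − 20% × (118,000 Ft − 88,000 Ft) = 60,000 Ft − 6,000 Ft = 54,000 Ft
  Base: 118,000 Ft − 54,000 Ft = 64,000 Ft
  64,000 Ft × 10% = 6,400 Ft

20,320 Ft > 6,400 Ft, so the regular income tax governs.

20,320 Ft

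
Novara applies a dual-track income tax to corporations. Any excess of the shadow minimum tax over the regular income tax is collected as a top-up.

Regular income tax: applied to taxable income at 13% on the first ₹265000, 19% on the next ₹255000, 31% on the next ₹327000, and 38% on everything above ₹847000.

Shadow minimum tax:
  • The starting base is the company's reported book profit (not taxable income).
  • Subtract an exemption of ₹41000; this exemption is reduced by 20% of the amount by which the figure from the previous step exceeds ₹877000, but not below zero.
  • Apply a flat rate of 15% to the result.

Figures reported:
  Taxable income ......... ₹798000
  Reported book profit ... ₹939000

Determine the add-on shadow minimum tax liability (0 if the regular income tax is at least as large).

Regular income tax:
  ₹265000 × 13% = ₹34450
  ₹255000 × 19% = ₹48450
  ₹278000 × 31% = ₹86180
  → ₹169080

Shadow minimum tax:
  Base (reported book profit): ₹939000
  Exemption: ₹41000 − 20% × (₹939000 − ₹877000) = ₹41000 − ₹12400 = ₹28600
  Base: ₹939000 − ₹28600 = ₹910400
  ₹910400 × 15% = ₹136560

₹136560 ≤ ₹169080, so no add-on is due.

₹0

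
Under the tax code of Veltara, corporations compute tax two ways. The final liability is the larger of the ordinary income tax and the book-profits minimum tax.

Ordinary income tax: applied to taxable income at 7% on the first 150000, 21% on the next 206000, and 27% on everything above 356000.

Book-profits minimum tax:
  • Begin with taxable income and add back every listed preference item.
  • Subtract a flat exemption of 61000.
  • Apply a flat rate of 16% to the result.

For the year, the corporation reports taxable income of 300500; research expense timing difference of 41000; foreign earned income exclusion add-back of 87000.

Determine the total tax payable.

58800

Ordinary income tax:
  150000 × 7% = 10500
  150500 × 21% = 31605
  → 42105

Book-profits minimum tax:
  Adjusted income: 300500 + 41000 + 87000 = 428500
  Less exemption 61000 → base 367500
  367500 × 16% = 58800

58800 > 42105, so the book-profits minimum tax is the binding amount.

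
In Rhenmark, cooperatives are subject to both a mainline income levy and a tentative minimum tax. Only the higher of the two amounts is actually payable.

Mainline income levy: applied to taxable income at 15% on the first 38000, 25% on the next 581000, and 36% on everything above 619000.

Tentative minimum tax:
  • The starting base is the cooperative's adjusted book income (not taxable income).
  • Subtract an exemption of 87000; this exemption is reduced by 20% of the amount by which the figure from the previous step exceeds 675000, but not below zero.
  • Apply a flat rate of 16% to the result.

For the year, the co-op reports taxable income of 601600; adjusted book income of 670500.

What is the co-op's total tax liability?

Tentative minimum tax:
  Base (adjusted book income): 670500
  Exemption: 670500 ≤ 675000, so full 87000 applies
  Base: 670500 − 87000 = 583500
  583500 × 16% = 93360

Mainline income levy:
  38000 × 15% = 5700
  563600 × 25% = 140900
  → 146600

146600 > 93360, so the mainline income levy governs.

146600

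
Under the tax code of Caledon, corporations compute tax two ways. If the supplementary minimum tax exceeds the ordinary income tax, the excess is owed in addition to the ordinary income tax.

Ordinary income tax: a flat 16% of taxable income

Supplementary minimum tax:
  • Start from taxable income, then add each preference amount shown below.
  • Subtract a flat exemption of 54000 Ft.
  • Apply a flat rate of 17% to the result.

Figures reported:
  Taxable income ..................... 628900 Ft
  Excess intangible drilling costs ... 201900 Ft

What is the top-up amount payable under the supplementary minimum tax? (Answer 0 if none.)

Supplementary minimum tax:
  Adjusted income: 628900 Ft + 201900 Ft = 830800 Ft
  Less exemption 54000 Ft → base 776800 Ft
  776800 Ft × 17% = 132056 Ft

Ordinary income tax:
  628900 Ft × 16% = 100624 Ft

Excess of supplementary minimum tax over ordinary income tax: 132056 Ft − 100624 Ft = 31432 Ft.

31432 Ft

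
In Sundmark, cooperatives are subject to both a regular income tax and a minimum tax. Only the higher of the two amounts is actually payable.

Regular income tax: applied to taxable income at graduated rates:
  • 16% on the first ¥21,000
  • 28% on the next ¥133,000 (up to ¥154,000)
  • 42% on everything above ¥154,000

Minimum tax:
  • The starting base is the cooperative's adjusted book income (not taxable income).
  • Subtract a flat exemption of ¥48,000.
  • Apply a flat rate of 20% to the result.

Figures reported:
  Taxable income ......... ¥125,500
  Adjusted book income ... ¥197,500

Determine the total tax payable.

¥32,620

Minimum tax:
  Base (adjusted book income): ¥197,500
  Less exemption ¥48,000 → base ¥149,500
  ¥149,500 × 20% = ¥29,900

Regular income tax:
  ¥21,000 × 16% = ¥3,360
  ¥104,500 × 28% = ¥29,260
  → ¥32,620

¥32,620 > ¥29,900, so the regular income tax governs.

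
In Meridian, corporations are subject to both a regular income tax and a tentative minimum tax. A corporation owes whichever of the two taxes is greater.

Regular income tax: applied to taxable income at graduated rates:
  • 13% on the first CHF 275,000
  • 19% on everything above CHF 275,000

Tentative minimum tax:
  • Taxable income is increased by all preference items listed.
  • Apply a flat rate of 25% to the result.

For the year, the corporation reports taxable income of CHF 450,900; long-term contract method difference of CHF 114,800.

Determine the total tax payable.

Tentative minimum tax:
  Adjusted income: CHF 450,900 + CHF 114,800 = CHF 565,700
  CHF 565,700 × 25% = CHF 141,425

Regular income tax:
  CHF 275,000 × 13% = CHF 35,750
  CHF 175,900 × 19% = CHF 33,421
  → CHF 69,171

CHF 141,425 > CHF 69,171, so the tentative minimum tax is the binding amount.

CHF 141,425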